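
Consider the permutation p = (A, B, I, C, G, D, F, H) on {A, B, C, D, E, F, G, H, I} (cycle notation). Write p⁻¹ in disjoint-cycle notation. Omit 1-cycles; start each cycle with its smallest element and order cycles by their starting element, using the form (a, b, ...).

(A, H, F, D, G, C, I, B)

The inverse reverses each cycle.
After reversing and putting each cycle's least element first, p⁻¹ = (A, H, F, D, G, C, I, B).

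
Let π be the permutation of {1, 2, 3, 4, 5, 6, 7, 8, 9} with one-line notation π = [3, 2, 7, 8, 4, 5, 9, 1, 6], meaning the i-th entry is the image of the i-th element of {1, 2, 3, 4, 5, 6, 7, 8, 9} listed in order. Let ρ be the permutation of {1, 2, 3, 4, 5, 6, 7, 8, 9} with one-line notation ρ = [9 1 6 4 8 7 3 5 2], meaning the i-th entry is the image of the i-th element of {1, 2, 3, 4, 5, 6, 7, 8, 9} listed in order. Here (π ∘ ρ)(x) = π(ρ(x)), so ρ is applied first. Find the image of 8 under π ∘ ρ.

First apply ρ: ρ(8) = 5, then π(5) = 4. Thus (π ∘ ρ)(8) = 4.

4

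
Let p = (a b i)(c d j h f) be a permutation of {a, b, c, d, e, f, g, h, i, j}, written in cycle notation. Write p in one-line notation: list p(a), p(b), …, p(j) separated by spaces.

Reading each image from the cycles: a→b, b→i, c→d, d→j, e→e, f→c, g→g, h→f, i→a, j→h.
Listing these in domain order gives b i d j e c g f a h.

b i d j e c g f a h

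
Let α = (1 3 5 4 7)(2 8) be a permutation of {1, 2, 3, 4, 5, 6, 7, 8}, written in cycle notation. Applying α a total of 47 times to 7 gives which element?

3

7 lies in the 5-cycle (1 3 5 4 7).
Powers repeat with period 5 on this cycle, and 47 mod 5 = 2, so α^47(7) = α^2(7).
Advancing 2 steps from 7: 7 → 1 → 3.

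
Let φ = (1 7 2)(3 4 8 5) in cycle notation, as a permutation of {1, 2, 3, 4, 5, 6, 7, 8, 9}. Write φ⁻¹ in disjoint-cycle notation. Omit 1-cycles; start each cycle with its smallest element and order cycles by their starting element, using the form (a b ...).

The inverse reverses each cycle.
After reversing and putting each cycle's least element first, φ⁻¹ = (1 2 7)(3 5 8 4).

(1 2 7)(3 5 8 4)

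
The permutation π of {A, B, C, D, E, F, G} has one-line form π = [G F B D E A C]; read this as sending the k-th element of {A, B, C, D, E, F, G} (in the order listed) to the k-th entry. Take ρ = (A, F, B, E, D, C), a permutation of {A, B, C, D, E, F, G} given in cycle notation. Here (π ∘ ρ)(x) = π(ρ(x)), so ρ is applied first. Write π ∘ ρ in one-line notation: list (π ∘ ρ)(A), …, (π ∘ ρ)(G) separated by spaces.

A E G B D F C

(π ∘ ρ)(x) = π(ρ(x)). Computing each image: π(ρ(A)) = π(F) = A, π(ρ(B)) = π(E) = E, π(ρ(C)) = π(A) = G, π(ρ(D)) = π(C) = B, π(ρ(E)) = π(D) = D, π(ρ(F)) = π(B) = F, π(ρ(G)) = π(G) = C.
Hence π ∘ ρ = [A E G B D F C].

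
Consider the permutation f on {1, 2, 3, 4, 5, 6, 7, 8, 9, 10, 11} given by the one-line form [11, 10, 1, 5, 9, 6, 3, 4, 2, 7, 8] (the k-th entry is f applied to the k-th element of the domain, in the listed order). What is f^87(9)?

Tracing 9 → 2 → … returns to 9 after 10 steps, so 9 lies in a 10-cycle (1, 11, 8, 4, 5, 9, 2, 10, 7, 3).
On a 10-cycle, f^10 is the identity, so f^87 = f^7 there (87 ≡ 7 mod 10).
Stepping 7 places around the cycle: 9 → 2 → 10 → 7 → 3 → 1 → 11 → 8.

8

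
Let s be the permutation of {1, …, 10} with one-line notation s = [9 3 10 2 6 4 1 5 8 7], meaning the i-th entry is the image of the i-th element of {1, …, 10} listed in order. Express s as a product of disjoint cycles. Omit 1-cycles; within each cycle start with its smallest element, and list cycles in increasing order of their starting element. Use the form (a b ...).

Start at 1 and follow images: 1 → 9 → 8 → 5 → 6 → 4 → 2 → 3 → 10 → 7 → 1, giving the cycle (1 9 8 5 6 4 2 3 10 7).
Repeating from the next unused element and collecting all non-trivial cycles gives (1 9 8 5 6 4 2 3 10 7).

(1 9 8 5 6 4 2 3 10 7)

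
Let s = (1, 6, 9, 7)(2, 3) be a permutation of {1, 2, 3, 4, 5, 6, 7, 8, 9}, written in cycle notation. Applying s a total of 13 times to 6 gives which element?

6 lies in the 4-cycle (1, 6, 9, 7).
Powers repeat with period 4 on this cycle, and 13 mod 4 = 1, so s^13(6) = s^1(6).
Stepping 1 place around the cycle: 6 → 9.

9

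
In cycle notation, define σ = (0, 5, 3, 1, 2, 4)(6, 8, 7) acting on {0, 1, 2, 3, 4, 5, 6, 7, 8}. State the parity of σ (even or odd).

The cycle lengths are 6, 3.
A cycle of length ℓ contributes ℓ−1 transpositions, so σ is a product of 5 + 2 = 7 transpositions — odd.

odd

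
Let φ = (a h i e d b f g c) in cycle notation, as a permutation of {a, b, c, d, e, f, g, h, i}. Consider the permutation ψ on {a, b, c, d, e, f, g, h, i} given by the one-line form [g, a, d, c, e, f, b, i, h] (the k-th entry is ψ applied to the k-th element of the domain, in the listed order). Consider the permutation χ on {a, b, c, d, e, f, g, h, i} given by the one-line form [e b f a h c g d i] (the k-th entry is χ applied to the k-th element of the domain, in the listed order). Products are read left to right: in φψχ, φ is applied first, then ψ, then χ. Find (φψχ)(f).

Apply the permutations in order: φ(f) = g, then ψ(g) = b, then χ(b) = b. So (φψχ)(f) = b.

b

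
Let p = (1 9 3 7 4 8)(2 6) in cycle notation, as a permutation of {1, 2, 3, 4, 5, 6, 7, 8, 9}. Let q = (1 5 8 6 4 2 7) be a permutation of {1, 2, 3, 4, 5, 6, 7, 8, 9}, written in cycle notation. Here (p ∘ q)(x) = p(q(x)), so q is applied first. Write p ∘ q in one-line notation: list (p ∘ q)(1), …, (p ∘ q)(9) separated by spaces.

For each element, apply q then p: 1 → 5 → 5; 2 → 7 → 4; 3 → 3 → 7; 4 → 2 → 6; 5 → 8 → 1; 6 → 4 → 8; 7 → 1 → 9; 8 → 6 → 2; 9 → 9 → 3.
So p ∘ q in one-line form is 5 4 7 6 1 8 9 2 3.

5 4 7 6 1 8 9 2 3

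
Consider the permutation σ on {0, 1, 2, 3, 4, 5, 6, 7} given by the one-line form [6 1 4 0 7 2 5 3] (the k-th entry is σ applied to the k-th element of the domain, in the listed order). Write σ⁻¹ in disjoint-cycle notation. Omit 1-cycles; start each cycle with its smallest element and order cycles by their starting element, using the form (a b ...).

The cycle decomposition of σ is (0 6 5 2 4 7 3).
The inverse reverses every cycle; in canonical form, σ⁻¹ = (0 3 7 4 2 5 6).

(0 3 7 4 2 5 6)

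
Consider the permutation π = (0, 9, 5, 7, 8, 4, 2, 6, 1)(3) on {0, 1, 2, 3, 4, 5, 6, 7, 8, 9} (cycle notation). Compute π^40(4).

0

4 lies in the 9-cycle (0, 9, 5, 7, 8, 4, 2, 6, 1).
Since the cycle has length 9, π^40 acts on it the same as π^4 (40 mod 9 = 4).
Advancing 4 steps from 4: 4 → 2 → 6 → 1 → 0.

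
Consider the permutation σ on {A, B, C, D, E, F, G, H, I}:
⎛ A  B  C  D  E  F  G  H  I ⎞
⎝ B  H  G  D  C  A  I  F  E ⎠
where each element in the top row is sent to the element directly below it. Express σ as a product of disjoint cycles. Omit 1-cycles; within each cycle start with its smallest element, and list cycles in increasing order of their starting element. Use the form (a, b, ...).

From A: A → B → H → F → A, closing the cycle (A, B, H, F).
Continuing from each remaining unvisited element yields (A, B, H, F)(C, G, I, E).

(A, B, H, F)(C, G, I, E)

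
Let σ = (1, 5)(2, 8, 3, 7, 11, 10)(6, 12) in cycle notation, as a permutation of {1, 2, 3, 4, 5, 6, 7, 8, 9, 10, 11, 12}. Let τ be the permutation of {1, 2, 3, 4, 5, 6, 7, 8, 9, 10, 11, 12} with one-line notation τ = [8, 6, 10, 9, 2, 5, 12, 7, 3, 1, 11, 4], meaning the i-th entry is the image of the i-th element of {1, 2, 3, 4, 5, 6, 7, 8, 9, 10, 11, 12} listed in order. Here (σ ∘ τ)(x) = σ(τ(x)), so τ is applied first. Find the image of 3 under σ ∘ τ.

(σ ∘ τ)(3) = σ(τ(3)). τ(3) = 10, then σ(10) = 2. So (σ ∘ τ)(3) = 2.

2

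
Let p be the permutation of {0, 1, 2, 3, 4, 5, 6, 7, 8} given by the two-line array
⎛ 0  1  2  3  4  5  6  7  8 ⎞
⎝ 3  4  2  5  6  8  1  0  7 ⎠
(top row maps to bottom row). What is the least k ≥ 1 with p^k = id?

The disjoint-cycle form of p has cycle lengths 5, 3, 1.
The order is lcm(5, 3) = 15.

15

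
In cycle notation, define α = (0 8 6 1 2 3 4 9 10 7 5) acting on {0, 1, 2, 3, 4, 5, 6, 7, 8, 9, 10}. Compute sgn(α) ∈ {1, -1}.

The cycle lengths are 11.
A cycle of length ℓ contributes ℓ−1 transpositions, so α is a product of 10 transpositions — even.

1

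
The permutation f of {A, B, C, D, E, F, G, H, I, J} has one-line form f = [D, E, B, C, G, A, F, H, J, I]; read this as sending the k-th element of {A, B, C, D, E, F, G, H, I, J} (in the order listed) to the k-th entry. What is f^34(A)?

Tracing A → D → … returns to A after 7 steps, so A lies in a 7-cycle (A D C B E G F).
Powers repeat with period 7 on this cycle, and 34 mod 7 = 6, so f^34(A) = f^6(A).
Stepping 6 places around the cycle: A → D → C → B → E → G → F.

F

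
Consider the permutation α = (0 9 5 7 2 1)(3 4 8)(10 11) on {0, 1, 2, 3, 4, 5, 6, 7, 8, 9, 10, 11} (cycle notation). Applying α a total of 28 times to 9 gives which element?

1

9 lies in the 6-cycle (0 9 5 7 2 1).
Powers repeat with period 6 on this cycle, and 28 mod 6 = 4, so α^28(9) = α^4(9).
Stepping 4 places around the cycle: 9 → 5 → 7 → 2 → 1.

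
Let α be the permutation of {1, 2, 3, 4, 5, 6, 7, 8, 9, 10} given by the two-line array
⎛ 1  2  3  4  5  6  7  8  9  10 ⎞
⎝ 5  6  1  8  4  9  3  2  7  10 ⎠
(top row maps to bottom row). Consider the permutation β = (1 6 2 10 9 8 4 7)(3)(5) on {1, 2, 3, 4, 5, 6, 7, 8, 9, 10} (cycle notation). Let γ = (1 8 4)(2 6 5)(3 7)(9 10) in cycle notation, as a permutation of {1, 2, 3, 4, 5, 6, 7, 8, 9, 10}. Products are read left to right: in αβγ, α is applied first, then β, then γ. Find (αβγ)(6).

4

Chase 6: α(6) = 9; β(9) = 8; γ(8) = 4. Hence (αβγ)(6) = 4.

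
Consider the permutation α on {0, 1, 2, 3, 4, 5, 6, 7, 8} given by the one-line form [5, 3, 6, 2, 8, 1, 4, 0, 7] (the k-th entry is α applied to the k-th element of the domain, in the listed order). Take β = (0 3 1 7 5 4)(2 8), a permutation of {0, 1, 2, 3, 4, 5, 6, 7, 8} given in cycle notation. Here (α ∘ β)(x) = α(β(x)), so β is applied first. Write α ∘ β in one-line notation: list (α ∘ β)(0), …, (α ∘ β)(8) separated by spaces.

(α ∘ β)(x) = α(β(x)). Computing each image: α(β(0)) = α(3) = 2, α(β(1)) = α(7) = 0, α(β(2)) = α(8) = 7, α(β(3)) = α(1) = 3, α(β(4)) = α(0) = 5, α(β(5)) = α(4) = 8, α(β(6)) = α(6) = 4, α(β(7)) = α(5) = 1, α(β(8)) = α(2) = 6.
Hence α ∘ β = [2 0 7 3 5 8 4 1 6].

2 0 7 3 5 8 4 1 6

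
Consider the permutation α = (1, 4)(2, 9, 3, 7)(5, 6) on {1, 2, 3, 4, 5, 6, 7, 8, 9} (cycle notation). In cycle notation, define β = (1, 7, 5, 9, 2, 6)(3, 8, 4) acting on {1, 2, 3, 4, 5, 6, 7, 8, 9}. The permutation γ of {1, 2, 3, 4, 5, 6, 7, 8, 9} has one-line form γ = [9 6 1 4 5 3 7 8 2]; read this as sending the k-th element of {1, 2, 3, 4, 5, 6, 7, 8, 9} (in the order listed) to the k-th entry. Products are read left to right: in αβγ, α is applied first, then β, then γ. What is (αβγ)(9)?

Chase 9: α(9) = 3; β(3) = 8; γ(8) = 8. Hence (αβγ)(9) = 8.

8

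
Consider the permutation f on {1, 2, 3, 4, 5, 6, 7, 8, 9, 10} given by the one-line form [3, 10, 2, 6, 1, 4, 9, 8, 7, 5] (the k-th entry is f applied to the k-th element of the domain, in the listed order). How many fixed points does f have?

1

The fixed points (elements with f(x) = x) are {8}, so there is 1.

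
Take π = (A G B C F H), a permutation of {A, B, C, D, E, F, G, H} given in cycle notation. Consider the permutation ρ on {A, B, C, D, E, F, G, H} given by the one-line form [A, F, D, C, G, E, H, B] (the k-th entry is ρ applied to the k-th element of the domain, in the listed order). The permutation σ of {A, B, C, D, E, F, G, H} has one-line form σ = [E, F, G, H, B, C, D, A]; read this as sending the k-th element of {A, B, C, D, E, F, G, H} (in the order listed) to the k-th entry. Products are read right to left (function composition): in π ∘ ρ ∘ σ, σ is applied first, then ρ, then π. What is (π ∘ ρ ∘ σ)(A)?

(π ∘ ρ ∘ σ)(A) = π(ρ(σ(A))). σ(A) = E, then ρ(E) = G, then π(G) = B, so the result is B.

B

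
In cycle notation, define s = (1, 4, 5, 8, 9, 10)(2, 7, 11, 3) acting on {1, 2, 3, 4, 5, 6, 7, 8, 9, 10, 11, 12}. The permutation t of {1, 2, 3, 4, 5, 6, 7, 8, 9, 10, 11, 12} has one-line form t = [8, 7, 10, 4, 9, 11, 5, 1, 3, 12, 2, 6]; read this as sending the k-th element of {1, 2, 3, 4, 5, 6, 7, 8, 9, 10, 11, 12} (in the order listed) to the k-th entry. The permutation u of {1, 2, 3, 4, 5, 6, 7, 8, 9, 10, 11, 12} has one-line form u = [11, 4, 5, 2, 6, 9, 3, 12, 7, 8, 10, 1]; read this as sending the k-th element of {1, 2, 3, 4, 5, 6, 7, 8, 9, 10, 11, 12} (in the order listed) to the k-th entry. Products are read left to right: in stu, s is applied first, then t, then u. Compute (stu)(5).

(stu)(5) = u(t(s(5))). s(5) = 8, then t(8) = 1, then u(1) = 11, so the result is 11.

11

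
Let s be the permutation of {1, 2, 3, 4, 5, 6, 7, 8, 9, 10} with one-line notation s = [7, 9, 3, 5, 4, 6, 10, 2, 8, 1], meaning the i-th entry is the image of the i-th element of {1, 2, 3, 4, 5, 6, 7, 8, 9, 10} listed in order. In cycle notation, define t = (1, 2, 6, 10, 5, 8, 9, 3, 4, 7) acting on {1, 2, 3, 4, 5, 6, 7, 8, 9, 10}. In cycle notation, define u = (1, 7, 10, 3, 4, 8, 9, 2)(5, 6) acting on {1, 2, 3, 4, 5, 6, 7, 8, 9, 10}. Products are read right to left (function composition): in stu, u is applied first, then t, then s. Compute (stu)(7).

4

(stu)(7) = s(t(u(7))). u(7) = 10, then t(10) = 5, then s(5) = 4, so the result is 4.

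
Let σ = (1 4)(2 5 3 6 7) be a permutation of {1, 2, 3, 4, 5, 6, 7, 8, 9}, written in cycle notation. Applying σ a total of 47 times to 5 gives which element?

6

5 lies in the 5-cycle (2 5 3 6 7).
Since the cycle has length 5, σ^47 acts on it the same as σ^2 (47 mod 5 = 2).
Advancing 2 steps from 5: 5 → 3 → 6.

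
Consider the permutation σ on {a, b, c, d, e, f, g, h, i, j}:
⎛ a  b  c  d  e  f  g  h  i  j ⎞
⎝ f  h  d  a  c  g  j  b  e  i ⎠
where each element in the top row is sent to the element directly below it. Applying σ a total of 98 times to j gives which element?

e

Tracing j → i → … returns to j after 8 steps, so j lies in an 8-cycle (a, f, g, j, i, e, c, d).
Since the cycle has length 8, σ^98 acts on it the same as σ^2 (98 mod 8 = 2).
Stepping 2 places around the cycle: j → i → e.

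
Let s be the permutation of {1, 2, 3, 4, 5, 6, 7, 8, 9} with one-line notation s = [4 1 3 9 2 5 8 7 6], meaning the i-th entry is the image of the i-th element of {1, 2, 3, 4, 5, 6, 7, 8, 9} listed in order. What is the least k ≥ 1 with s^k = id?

6

The disjoint-cycle form of s has cycle lengths 6, 2, 1.
Since disjoint cycles commute, ord(s) = lcm(6, 2) = 6.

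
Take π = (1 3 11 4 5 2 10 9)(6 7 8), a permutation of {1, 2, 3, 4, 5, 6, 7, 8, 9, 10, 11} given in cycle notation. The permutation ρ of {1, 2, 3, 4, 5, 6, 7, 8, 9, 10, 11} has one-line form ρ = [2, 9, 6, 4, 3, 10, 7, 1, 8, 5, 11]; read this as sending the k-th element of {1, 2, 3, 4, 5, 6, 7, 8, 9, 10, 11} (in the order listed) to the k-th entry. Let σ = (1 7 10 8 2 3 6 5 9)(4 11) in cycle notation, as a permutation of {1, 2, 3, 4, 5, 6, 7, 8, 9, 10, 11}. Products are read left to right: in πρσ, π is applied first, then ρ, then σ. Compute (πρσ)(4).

6

Apply the permutations in order: π(4) = 5, then ρ(5) = 3, then σ(3) = 6. So (πρσ)(4) = 6.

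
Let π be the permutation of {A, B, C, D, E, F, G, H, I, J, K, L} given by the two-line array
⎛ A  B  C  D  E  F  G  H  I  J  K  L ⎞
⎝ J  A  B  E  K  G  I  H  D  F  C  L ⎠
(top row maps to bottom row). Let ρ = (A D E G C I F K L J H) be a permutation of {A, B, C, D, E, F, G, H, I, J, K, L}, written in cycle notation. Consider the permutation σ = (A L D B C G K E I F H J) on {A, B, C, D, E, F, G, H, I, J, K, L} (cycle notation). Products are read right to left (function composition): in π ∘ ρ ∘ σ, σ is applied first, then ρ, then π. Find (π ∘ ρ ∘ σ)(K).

I

(π ∘ ρ ∘ σ)(K) = π(ρ(σ(K))). σ(K) = E, then ρ(E) = G, then π(G) = I, so the result is I.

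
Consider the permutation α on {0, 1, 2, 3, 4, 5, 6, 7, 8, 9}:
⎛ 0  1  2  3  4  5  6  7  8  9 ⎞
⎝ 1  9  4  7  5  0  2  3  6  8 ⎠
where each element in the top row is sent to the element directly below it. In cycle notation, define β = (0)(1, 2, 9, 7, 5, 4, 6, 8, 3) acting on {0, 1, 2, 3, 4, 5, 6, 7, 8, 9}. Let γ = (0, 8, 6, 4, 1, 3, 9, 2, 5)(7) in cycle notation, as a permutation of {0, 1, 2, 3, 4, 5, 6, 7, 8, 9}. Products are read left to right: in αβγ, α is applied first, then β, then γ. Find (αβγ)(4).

1

Apply the permutations in order: α(4) = 5, then β(5) = 4, then γ(4) = 1. So (αβγ)(4) = 1.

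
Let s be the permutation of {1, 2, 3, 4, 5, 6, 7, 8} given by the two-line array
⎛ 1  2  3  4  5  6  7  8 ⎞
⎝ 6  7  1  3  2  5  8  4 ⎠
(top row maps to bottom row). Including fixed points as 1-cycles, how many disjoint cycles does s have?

The cycle decomposition is (1, 6, 5, 2, 7, 8, 4, 3), which has 1 cycle (counting 1-cycles).

1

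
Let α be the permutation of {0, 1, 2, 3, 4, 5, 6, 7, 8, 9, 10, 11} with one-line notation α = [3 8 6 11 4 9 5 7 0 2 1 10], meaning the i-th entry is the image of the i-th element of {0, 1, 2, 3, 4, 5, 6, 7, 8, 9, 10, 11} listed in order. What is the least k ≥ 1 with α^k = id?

Writing α as disjoint cycles, the cycle lengths are 6, 4, 1, 1.
The order of α is the least common multiple of its cycle lengths: lcm(6, 4) = 12.

12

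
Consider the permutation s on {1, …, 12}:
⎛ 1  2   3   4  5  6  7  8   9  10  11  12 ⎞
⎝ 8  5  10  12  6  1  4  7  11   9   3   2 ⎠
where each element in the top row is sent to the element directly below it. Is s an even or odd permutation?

even

In disjoint-cycle form the cycle lengths are 8, 4.
A cycle is odd iff its length is even; s has 2 even-length cycles, so sgn(s) = (−1)^2 and s is even.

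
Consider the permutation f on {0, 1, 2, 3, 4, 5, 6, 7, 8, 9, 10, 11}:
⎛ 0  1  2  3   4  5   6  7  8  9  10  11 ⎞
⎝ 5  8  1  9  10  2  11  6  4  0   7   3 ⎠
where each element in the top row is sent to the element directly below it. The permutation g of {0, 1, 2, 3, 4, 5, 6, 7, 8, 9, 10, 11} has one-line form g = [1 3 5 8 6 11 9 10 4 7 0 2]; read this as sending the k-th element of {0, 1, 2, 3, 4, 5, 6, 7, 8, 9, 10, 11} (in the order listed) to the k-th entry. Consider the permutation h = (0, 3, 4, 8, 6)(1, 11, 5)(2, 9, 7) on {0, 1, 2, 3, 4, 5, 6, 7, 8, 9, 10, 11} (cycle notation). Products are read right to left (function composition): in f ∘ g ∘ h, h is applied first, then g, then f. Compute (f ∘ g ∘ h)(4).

10

Apply the permutations in order: h(4) = 8, then g(8) = 4, then f(4) = 10. So (f ∘ g ∘ h)(4) = 10.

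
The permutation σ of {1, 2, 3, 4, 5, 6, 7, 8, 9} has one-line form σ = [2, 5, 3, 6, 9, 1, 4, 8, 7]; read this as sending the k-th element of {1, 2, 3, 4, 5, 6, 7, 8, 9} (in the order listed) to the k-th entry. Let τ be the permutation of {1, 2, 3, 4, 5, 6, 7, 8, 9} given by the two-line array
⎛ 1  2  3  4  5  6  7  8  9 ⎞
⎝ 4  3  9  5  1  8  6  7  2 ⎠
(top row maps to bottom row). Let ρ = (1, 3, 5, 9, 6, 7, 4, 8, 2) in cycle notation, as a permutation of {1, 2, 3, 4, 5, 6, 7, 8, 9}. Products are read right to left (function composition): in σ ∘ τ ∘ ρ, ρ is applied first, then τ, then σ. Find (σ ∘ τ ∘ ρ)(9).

8

Apply the permutations in order: ρ(9) = 6, then τ(6) = 8, then σ(8) = 8. So (σ ∘ τ ∘ ρ)(9) = 8.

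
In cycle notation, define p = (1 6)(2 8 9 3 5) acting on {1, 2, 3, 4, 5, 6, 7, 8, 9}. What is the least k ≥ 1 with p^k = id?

The cycle type of p is (5, 2, 1, 1).
The order is lcm(5, 2) = 10.

10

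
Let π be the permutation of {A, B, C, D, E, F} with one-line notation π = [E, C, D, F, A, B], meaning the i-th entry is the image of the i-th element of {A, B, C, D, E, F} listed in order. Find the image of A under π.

E

A is element number 1 of the domain, and entry number 1 of the one-line form is E, so π(A) = E.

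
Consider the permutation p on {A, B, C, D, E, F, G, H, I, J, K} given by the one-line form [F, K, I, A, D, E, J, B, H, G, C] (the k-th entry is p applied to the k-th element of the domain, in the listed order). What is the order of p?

20

Writing p as disjoint cycles, the cycle lengths are 5, 4, 2.
Since disjoint cycles commute, ord(p) = lcm(5, 4, 2) = 20.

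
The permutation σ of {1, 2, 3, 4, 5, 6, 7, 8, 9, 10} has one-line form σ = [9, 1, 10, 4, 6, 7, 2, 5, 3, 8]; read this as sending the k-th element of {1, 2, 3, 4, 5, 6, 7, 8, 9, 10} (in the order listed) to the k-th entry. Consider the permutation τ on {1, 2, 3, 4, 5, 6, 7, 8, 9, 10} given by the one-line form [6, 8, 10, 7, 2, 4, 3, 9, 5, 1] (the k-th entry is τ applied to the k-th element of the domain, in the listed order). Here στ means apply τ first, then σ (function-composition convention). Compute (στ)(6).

First apply τ: τ(6) = 4, then σ(4) = 4. Thus (στ)(6) = 4.

4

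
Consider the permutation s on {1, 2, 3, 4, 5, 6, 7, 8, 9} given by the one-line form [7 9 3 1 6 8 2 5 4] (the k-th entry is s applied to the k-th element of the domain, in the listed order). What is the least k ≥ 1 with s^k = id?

15

Decomposing into disjoint cycles gives cycle lengths 5, 3, 1.
The order of s is the least common multiple of its cycle lengths: lcm(5, 3) = 15.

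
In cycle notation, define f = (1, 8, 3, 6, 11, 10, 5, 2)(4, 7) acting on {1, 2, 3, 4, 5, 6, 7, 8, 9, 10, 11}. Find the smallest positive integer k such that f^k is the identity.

The cycle type of f is (8, 2, 1).
Since disjoint cycles commute, ord(f) = lcm(8, 2) = 8.

8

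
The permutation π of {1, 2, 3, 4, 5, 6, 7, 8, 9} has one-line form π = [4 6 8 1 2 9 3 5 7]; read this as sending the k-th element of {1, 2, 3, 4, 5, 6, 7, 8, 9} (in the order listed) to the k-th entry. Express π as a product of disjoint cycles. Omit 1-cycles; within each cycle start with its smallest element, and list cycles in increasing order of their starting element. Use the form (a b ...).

Iterating π from 1 gives 1 → 4 → 1; that is the 2-cycle (1 4).
Continuing from each remaining unvisited element yields (1 4)(2 6 9 7 3 8 5).

(1 4)(2 6 9 7 3 8 5)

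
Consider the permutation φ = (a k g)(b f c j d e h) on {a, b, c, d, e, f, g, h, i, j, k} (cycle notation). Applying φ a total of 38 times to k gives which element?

k lies in the 3-cycle (a k g).
On a 3-cycle, φ^3 is the identity, so φ^38 = φ^2 there (38 ≡ 2 mod 3).
Advancing 2 steps from k: k → g → a.

a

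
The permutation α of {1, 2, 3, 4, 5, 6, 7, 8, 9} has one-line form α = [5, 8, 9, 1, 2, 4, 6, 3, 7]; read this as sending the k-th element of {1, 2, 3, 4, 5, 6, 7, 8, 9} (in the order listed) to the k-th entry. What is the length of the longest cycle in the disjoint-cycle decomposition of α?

9

Decomposing into disjoint cycles gives (1, 5, 2, 8, 3, 9, 7, 6, 4); the longest has length 9.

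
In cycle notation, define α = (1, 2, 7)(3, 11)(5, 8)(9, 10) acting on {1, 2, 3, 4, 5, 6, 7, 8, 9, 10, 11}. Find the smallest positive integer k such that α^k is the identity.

6

The disjoint cycles have lengths 3, 2, 2, 2, 1, 1.
The order is lcm(3, 2, 2, 2) = 6.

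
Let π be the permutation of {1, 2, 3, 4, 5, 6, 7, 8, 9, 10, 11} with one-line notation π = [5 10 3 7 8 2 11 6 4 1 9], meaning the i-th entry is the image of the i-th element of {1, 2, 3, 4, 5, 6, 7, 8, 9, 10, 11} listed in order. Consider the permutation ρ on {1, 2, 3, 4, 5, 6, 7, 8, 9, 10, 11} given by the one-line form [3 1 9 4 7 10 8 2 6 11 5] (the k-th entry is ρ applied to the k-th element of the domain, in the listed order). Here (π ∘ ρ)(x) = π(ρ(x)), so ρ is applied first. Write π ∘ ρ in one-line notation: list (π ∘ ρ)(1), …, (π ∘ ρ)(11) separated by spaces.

3 5 4 7 11 1 6 10 2 9 8

For each element, apply ρ then π: 1 → 3 → 3; 2 → 1 → 5; 3 → 9 → 4; 4 → 4 → 7; 5 → 7 → 11; 6 → 10 → 1; 7 → 8 → 6; 8 → 2 → 10; 9 → 6 → 2; 10 → 11 → 9; 11 → 5 → 8.
Collecting the images, π ∘ ρ = [3 5 4 7 11 1 6 10 2 9 8].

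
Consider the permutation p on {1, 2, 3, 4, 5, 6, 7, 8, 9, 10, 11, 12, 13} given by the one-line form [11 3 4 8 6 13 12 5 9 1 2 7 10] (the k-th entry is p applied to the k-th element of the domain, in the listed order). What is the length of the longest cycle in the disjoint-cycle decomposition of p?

Decomposing into disjoint cycles gives (1 11 2 3 4 8 5 6 13 10)(7 12); the longest has length 10.

10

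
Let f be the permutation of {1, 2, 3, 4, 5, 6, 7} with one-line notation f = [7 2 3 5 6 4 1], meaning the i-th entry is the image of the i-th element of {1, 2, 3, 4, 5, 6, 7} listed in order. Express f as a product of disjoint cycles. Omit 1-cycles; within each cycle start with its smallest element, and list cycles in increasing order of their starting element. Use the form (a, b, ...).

(1, 7)(4, 5, 6)

Start at 1 and follow images: 1 → 7 → 1, giving the cycle (1, 7).
Repeating from the next unused element and collecting all non-trivial cycles gives (1, 7)(4, 5, 6).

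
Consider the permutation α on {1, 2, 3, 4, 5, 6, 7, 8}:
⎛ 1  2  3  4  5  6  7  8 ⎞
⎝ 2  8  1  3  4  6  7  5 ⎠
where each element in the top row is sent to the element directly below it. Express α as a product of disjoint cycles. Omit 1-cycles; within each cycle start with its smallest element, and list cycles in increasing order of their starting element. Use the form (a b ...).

(1 2 8 5 4 3)

Start at 1 and follow images: 1 → 2 → 8 → 5 → 4 → 3 → 1, giving the cycle (1 2 8 5 4 3).
Continuing from each remaining unvisited element yields (1 2 8 5 4 3).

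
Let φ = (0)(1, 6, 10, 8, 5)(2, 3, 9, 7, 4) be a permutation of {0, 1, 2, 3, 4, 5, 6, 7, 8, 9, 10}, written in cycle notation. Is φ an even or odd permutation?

The cycle lengths are 5, 5, 1.
A cycle of length ℓ contributes ℓ−1 transpositions, so φ is a product of 4 + 4 = 8 transpositions — even.

even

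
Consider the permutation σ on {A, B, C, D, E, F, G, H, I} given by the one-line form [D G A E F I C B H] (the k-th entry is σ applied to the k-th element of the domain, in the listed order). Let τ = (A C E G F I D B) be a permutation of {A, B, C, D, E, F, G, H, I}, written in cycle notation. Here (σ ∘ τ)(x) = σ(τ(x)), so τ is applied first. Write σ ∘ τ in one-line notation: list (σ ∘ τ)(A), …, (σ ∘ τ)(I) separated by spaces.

(σ ∘ τ)(x) = σ(τ(x)). Computing each image: σ(τ(A)) = σ(C) = A, σ(τ(B)) = σ(A) = D, σ(τ(C)) = σ(E) = F, σ(τ(D)) = σ(B) = G, σ(τ(E)) = σ(G) = C, σ(τ(F)) = σ(I) = H, σ(τ(G)) = σ(F) = I, σ(τ(H)) = σ(H) = B, σ(τ(I)) = σ(D) = E.
Hence σ ∘ τ = [A D F G C H I B E].

A D F G C H I B E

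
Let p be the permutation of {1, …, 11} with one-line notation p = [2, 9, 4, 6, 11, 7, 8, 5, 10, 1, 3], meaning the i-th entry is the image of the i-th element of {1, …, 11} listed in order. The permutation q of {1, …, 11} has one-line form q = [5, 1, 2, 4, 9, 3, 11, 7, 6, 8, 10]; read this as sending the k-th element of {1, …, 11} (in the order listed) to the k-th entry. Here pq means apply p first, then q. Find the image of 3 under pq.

First apply p: p(3) = 4, then q(4) = 4. Thus (pq)(3) = 4.

4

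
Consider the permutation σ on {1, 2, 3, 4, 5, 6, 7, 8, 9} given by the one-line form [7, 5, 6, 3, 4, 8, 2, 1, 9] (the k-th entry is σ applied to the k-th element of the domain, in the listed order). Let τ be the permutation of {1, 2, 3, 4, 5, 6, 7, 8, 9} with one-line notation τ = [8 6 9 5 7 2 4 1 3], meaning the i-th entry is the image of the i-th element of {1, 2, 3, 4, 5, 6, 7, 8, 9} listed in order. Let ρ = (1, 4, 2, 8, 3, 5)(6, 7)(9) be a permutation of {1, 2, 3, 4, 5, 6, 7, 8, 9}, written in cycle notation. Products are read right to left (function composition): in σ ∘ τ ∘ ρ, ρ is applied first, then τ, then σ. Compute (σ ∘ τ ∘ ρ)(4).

8

(σ ∘ τ ∘ ρ)(4) = σ(τ(ρ(4))). ρ(4) = 2, then τ(2) = 6, then σ(6) = 8, so the result is 8.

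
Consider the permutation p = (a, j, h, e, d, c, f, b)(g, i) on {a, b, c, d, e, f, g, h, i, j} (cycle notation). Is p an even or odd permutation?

even

The cycle lengths are 8, 2.
A cycle of length ℓ contributes ℓ−1 transpositions, so p is a product of 7 + 1 = 8 transpositions — even.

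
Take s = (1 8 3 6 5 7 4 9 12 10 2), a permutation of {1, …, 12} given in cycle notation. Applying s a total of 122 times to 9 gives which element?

12

9 lies in the 11-cycle (1 8 3 6 5 7 4 9 12 10 2).
Since the cycle has length 11, s^122 acts on it the same as s^1 (122 mod 11 = 1).
Stepping 1 place around the cycle: 9 → 12.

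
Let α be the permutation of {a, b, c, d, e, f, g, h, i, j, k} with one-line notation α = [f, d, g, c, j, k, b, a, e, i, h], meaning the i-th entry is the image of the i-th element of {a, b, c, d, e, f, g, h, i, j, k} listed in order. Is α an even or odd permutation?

even

In disjoint-cycle form the cycle lengths are 4, 4, 3.
A cycle of length ℓ contributes ℓ−1 transpositions, so α is a product of 3 + 3 + 2 = 8 transpositions — even.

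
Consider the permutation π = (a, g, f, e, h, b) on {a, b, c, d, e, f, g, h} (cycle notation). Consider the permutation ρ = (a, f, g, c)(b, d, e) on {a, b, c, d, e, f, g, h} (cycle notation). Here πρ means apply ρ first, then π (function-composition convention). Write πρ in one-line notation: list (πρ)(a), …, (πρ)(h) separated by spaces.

e d g h a f c b

(πρ)(x) = π(ρ(x)). Computing each image: π(ρ(a)) = π(f) = e, π(ρ(b)) = π(d) = d, π(ρ(c)) = π(a) = g, π(ρ(d)) = π(e) = h, π(ρ(e)) = π(b) = a, π(ρ(f)) = π(g) = f, π(ρ(g)) = π(c) = c, π(ρ(h)) = π(h) = b.
Hence πρ = [e d g h a f c b].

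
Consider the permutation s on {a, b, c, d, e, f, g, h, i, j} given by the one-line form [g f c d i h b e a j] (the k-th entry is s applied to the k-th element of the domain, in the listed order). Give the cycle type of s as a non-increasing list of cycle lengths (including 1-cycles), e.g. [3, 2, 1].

The disjoint cycles are (a g b f h e i)(c)(d)(j), with lengths 7, 1, 1, 1 in non-increasing order.

[7, 1, 1, 1]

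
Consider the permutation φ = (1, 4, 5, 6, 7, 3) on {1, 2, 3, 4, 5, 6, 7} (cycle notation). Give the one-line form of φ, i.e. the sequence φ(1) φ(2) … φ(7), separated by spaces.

4 2 1 5 6 7 3

Each element maps to the next entry in its cycle (wrapping to the front): 1↦4, 2↦2, 3↦1, 4↦5, 5↦6, 6↦7, 7↦3.
Listing these in domain order gives 4 2 1 5 6 7 3.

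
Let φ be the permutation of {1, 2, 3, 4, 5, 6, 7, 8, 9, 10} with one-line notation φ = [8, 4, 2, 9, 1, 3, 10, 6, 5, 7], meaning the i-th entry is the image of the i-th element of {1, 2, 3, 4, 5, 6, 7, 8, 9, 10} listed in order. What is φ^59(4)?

Tracing 4 → 9 → … returns to 4 after 8 steps, so 4 lies in an 8-cycle (1, 8, 6, 3, 2, 4, 9, 5).
Since the cycle has length 8, φ^59 acts on it the same as φ^3 (59 mod 8 = 3).
Stepping 3 places around the cycle: 4 → 9 → 5 → 1.

1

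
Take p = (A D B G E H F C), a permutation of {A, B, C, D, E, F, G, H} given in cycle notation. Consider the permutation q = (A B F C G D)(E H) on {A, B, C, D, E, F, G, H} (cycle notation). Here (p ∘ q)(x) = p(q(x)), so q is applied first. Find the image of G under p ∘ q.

B

q(G) = D, then p(D) = B; composing gives (p ∘ q)(G) = B.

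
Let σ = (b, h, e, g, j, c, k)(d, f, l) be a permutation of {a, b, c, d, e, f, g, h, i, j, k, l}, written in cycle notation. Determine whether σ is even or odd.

The cycle lengths are 7, 3, 1, 1.
A cycle is odd iff its length is even; σ has 0 even-length cycles, so sgn(σ) = (−1)^0 and σ is even.

even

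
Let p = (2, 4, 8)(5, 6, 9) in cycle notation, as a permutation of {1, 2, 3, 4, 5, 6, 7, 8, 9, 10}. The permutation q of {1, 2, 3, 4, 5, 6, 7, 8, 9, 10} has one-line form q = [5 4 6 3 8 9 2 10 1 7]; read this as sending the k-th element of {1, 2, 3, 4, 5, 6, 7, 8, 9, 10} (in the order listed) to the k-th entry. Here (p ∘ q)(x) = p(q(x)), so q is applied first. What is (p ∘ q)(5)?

q(5) = 8, then p(8) = 2; composing gives (p ∘ q)(5) = 2.

2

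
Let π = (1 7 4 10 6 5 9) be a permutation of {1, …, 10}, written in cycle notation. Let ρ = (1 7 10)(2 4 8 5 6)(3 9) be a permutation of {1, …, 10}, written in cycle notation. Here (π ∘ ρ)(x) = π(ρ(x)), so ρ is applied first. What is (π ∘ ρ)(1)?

4

First apply ρ: ρ(1) = 7, then π(7) = 4. Thus (π ∘ ρ)(1) = 4.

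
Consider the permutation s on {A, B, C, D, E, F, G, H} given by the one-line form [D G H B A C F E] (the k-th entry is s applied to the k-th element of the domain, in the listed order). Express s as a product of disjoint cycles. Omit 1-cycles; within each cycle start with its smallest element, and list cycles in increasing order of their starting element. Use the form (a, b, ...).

Iterating s from A gives A → D → B → G → F → C → H → E → A; that is the 8-cycle (A, D, B, G, F, C, H, E).
Continuing from each remaining unvisited element yields (A, D, B, G, F, C, H, E).

(A, D, B, G, F, C, H, E)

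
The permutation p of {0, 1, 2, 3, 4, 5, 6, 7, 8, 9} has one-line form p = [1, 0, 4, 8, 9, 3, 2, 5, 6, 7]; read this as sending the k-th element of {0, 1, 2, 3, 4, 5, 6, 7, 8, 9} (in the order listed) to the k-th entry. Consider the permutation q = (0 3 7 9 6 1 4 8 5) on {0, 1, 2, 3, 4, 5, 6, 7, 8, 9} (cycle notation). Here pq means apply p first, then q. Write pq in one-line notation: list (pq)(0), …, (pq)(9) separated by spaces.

4 3 8 5 6 7 2 0 1 9

(pq)(x) = q(p(x)). Computing each image: q(p(0)) = q(1) = 4, q(p(1)) = q(0) = 3, q(p(2)) = q(4) = 8, q(p(3)) = q(8) = 5, q(p(4)) = q(9) = 6, q(p(5)) = q(3) = 7, q(p(6)) = q(2) = 2, q(p(7)) = q(5) = 0, q(p(8)) = q(6) = 1, q(p(9)) = q(7) = 9.
Hence pq = [4 3 8 5 6 7 2 0 1 9].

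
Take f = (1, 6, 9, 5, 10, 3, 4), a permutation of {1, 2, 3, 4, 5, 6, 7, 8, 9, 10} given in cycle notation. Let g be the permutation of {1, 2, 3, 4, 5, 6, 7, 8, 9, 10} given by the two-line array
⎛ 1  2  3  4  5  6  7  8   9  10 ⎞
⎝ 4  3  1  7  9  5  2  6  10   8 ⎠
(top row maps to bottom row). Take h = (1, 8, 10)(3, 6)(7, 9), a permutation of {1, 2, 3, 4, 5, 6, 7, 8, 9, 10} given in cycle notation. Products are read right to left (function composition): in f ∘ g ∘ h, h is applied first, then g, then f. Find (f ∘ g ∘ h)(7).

3

Chase 7: h(7) = 9; g(9) = 10; f(10) = 3. Hence (f ∘ g ∘ h)(7) = 3.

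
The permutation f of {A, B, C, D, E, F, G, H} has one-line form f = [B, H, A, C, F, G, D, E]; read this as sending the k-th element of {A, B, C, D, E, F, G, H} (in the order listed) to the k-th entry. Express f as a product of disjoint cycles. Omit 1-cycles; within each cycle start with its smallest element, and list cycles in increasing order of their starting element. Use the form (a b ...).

(A B H E F G D C)

Iterating f from A gives A → B → H → E → F → G → D → C → A; that is the 8-cycle (A B H E F G D C).
Continuing from each remaining unvisited element yields (A B H E F G D C).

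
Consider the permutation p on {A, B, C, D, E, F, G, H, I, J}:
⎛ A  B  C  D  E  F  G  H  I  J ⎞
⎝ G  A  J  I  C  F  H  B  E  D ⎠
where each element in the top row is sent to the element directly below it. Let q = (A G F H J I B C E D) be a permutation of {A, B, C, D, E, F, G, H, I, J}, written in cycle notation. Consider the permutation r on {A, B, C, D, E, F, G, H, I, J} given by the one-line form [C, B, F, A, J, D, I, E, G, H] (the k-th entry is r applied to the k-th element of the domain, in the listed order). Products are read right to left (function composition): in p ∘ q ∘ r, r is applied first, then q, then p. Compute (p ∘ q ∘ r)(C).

B

(p ∘ q ∘ r)(C) = p(q(r(C))). r(C) = F, then q(F) = H, then p(H) = B, so the result is B.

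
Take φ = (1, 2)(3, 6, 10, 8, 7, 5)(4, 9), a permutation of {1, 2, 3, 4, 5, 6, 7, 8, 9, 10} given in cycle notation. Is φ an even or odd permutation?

The cycle lengths are 6, 2, 2.
A cycle is odd iff its length is even; φ has 3 even-length cycles, so sgn(φ) = (−1)^3 and φ is odd.

odd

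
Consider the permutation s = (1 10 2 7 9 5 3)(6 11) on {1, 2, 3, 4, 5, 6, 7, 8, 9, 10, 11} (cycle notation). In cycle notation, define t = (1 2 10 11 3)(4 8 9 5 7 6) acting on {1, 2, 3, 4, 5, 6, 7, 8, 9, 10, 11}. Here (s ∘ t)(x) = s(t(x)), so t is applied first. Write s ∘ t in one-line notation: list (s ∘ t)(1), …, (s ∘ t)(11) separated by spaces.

(s ∘ t)(x) = s(t(x)). Computing each image: s(t(1)) = s(2) = 7, s(t(2)) = s(10) = 2, s(t(3)) = s(1) = 10, s(t(4)) = s(8) = 8, s(t(5)) = s(7) = 9, s(t(6)) = s(4) = 4, s(t(7)) = s(6) = 11, s(t(8)) = s(9) = 5, s(t(9)) = s(5) = 3, s(t(10)) = s(11) = 6, s(t(11)) = s(3) = 1.
Hence s ∘ t = [7 2 10 8 9 4 11 5 3 6 1].

7 2 10 8 9 4 11 5 3 6 1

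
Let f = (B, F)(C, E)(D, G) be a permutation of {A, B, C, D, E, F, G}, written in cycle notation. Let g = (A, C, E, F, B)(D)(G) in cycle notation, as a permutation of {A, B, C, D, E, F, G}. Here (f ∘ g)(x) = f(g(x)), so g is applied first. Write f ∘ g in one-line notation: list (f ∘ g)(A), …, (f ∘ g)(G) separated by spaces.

E A C G B F D

For each element, apply g then f: A → C → E; B → A → A; C → E → C; D → D → G; E → F → B; F → B → F; G → G → D.
So f ∘ g in one-line form is E A C G B F D.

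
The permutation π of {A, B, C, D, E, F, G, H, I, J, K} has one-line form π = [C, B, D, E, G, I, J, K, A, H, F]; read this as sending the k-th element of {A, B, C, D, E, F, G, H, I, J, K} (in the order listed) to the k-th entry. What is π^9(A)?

Tracing A → C → … returns to A after 10 steps, so A lies in a 10-cycle (A C D E G J H K F I).
Stepping 9 places around the cycle: A → C → D → E → G → J → H → K → F → I.

I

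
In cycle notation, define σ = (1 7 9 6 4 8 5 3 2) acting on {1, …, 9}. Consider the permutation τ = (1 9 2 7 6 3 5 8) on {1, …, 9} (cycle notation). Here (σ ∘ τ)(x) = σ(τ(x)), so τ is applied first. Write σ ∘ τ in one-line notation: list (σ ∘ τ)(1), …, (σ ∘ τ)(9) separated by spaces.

6 9 3 8 5 2 4 7 1

(σ ∘ τ)(x) = σ(τ(x)). Computing each image: σ(τ(1)) = σ(9) = 6, σ(τ(2)) = σ(7) = 9, σ(τ(3)) = σ(5) = 3, σ(τ(4)) = σ(4) = 8, σ(τ(5)) = σ(8) = 5, σ(τ(6)) = σ(3) = 2, σ(τ(7)) = σ(6) = 4, σ(τ(8)) = σ(1) = 7, σ(τ(9)) = σ(2) = 1.
Hence σ ∘ τ = [6 9 3 8 5 2 4 7 1].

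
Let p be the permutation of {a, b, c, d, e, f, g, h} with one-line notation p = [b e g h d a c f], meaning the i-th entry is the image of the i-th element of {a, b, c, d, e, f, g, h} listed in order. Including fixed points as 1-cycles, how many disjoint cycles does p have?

2

The cycle decomposition is (a, b, e, d, h, f)(c, g), which has 2 cycles (counting 1-cycles).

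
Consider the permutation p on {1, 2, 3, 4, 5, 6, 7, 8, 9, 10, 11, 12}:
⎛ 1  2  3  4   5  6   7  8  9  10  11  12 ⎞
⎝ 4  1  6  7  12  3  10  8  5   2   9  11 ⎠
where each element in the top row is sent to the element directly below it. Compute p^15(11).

Tracing 11 → 9 → … returns to 11 after 4 steps, so 11 lies in a 4-cycle (5, 12, 11, 9).
On a 4-cycle, p^4 is the identity, so p^15 = p^3 there (15 ≡ 3 mod 4).
Stepping 3 places around the cycle: 11 → 9 → 5 → 12.

12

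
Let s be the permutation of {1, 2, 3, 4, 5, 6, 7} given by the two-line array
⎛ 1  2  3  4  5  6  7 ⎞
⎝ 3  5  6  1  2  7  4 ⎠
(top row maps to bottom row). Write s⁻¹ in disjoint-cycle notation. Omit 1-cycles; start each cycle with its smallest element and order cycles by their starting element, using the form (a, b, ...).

First write s in disjoint cycles: (1, 3, 6, 7, 4)(2, 5).
The inverse reverses every cycle; in canonical form, s⁻¹ = (1, 4, 7, 6, 3)(2, 5).

(1, 4, 7, 6, 3)(2, 5)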